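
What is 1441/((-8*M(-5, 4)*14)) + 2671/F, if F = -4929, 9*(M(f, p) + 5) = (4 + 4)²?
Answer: -69608089/10488912 ≈ -6.6364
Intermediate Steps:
M(f, p) = 19/9 (M(f, p) = -5 + (4 + 4)²/9 = -5 + (⅑)*8² = -5 + (⅑)*64 = -5 + 64/9 = 19/9)
1441/((-8*M(-5, 4)*14)) + 2671/F = 1441/((-8*19/9*14)) + 2671/(-4929) = 1441/((-152/9*14)) + 2671*(-1/4929) = 1441/(-2128/9) - 2671/4929 = 1441*(-9/2128) - 2671/4929 = -12969/2128 - 2671/4929 = -69608089/10488912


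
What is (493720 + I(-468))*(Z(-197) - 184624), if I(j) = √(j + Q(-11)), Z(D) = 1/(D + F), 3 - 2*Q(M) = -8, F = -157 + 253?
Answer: -9206409183000/101 - 93235125*I*√74/202 ≈ -9.1153e+10 - 3.9705e+6*I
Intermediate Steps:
F = 96
Q(M) = 11/2 (Q(M) = 3/2 - ½*(-8) = 3/2 + 4 = 11/2)
Z(D) = 1/(96 + D) (Z(D) = 1/(D + 96) = 1/(96 + D))
I(j) = √(11/2 + j) (I(j) = √(j + 11/2) = √(11/2 + j))
(493720 + I(-468))*(Z(-197) - 184624) = (493720 + √(22 + 4*(-468))/2)*(1/(96 - 197) - 184624) = (493720 + √(22 - 1872)/2)*(1/(-101) - 184624) = (493720 + √(-1850)/2)*(-1/101 - 184624) = (493720 + (5*I*√74)/2)*(-18647025/101) = (493720 + 5*I*√74/2)*(-18647025/101) = -9206409183000/101 - 93235125*I*√74/202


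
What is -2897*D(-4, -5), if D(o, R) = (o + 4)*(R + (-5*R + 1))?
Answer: 0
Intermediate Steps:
D(o, R) = (1 - 4*R)*(4 + o) (D(o, R) = (4 + o)*(R + (1 - 5*R)) = (4 + o)*(1 - 4*R) = (1 - 4*R)*(4 + o))
-2897*D(-4, -5) = -2897*(4 - 4 - 16*(-5) - 4*(-5)*(-4)) = -2897*(4 - 4 + 80 - 80) = -2897*0 = 0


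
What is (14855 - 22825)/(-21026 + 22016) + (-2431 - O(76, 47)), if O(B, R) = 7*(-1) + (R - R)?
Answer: -240773/99 ≈ -2432.1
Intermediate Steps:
O(B, R) = -7 (O(B, R) = -7 + 0 = -7)
(14855 - 22825)/(-21026 + 22016) + (-2431 - O(76, 47)) = (14855 - 22825)/(-21026 + 22016) + (-2431 - 1*(-7)) = -7970/990 + (-2431 + 7) = -7970*1/990 - 2424 = -797/99 - 2424 = -240773/99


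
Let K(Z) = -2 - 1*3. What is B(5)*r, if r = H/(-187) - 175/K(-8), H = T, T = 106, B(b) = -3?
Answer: -19317/187 ≈ -103.30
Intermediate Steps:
K(Z) = -5 (K(Z) = -2 - 3 = -5)
H = 106
r = 6439/187 (r = 106/(-187) - 175/(-5) = 106*(-1/187) - 175*(-⅕) = -106/187 + 35 = 6439/187 ≈ 34.433)
B(5)*r = -3*6439/187 = -19317/187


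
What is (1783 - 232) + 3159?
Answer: 4710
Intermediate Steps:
(1783 - 232) + 3159 = 1551 + 3159 = 4710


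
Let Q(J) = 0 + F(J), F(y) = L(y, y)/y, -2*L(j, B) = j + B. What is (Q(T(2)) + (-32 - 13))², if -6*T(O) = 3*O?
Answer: 2116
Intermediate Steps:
L(j, B) = -B/2 - j/2 (L(j, B) = -(j + B)/2 = -(B + j)/2 = -B/2 - j/2)
F(y) = -1 (F(y) = (-y/2 - y/2)/y = (-y)/y = -1)
T(O) = -O/2
Q(J) = -1 (Q(J) = 0 - 1 = -1)
(Q(T(2)) + (-32 - 13))² = (-1 + (-32 - 13))² = (-1 - 45)² = (-46)² = 2116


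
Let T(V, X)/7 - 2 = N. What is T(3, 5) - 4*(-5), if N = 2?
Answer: 48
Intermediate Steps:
T(V, X) = 28 (T(V, X) = 14 + 7*2 = 14 + 14 = 28)
T(3, 5) - 4*(-5) = 28 - 4*(-5) = 28 + 20 = 48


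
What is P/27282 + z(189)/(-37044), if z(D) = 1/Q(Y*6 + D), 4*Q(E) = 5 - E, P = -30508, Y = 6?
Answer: -10359597013/9264148740 ≈ -1.1182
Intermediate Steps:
Q(E) = 5/4 - E/4 (Q(E) = (5 - E)/4 = 5/4 - E/4)
z(D) = 1/(-31/4 - D/4) (z(D) = 1/(5/4 - (6*6 + D)/4) = 1/(5/4 - (36 + D)/4) = 1/(5/4 + (-9 - D/4)) = 1/(-31/4 - D/4))
P/27282 + z(189)/(-37044) = -30508/27282 - 4/(31 + 189)/(-37044) = -30508*1/27282 - 4/220*(-1/37044) = -15254/13641 - 4*1/220*(-1/37044) = -15254/13641 - 1/55*(-1/37044) = -15254/13641 + 1/2037420 = -10359597013/9264148740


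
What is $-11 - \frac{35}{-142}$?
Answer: $- \frac{1527}{142} \approx -10.754$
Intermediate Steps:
$-11 - \frac{35}{-142} = -11 - - \frac{35}{142} = -11 + \frac{35}{142} = - \frac{1527}{142}$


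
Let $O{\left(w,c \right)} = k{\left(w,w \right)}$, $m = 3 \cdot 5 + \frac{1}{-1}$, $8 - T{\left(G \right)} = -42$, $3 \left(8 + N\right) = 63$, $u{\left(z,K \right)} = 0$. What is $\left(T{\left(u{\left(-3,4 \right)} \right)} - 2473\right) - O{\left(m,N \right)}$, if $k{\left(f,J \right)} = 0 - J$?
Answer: $-2409$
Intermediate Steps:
$k{\left(f,J \right)} = - J$
$N = 13$ ($N = -8 + \frac{1}{3} \cdot 63 = -8 + 21 = 13$)
$T{\left(G \right)} = 50$ ($T{\left(G \right)} = 8 - -42 = 8 + 42 = 50$)
$m = 14$ ($m = 15 - 1 = 14$)
$O{\left(w,c \right)} = - w$
$\left(T{\left(u{\left(-3,4 \right)} \right)} - 2473\right) - O{\left(m,N \right)} = \left(50 - 2473\right) - \left(-1\right) 14 = \left(50 - 2473\right) - -14 = -2423 + 14 = -2409$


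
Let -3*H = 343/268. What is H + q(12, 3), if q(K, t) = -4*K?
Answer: -38935/804 ≈ -48.427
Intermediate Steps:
H = -343/804 (H = -343/(3*268) = -1/3*343/268 = -343/804 ≈ -0.42662)
H + q(12, 3) = -343/804 - 4*12 = -343/804 - 48 = -38935/804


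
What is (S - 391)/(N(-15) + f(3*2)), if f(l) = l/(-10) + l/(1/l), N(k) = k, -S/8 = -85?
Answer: 85/6 ≈ 14.167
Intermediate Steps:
S = 680 (S = -8*(-85) = 680)
f(l) = l² - l/10 (f(l) = l*(-⅒) + l*l = -l/10 + l² = l² - l/10)
(S - 391)/(N(-15) + f(3*2)) = (680 - 391)/(-15 + (3*2)*(-⅒ + 3*2)) = 289/(-15 + 6*(-⅒ + 6)) = 289/(-15 + 6*(59/10)) = 289/(-15 + 177/5) = 289/(102/5) = 289*(5/102) = 85/6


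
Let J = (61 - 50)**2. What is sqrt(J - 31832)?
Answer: I*sqrt(31711) ≈ 178.08*I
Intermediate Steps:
J = 121 (J = 11**2 = 121)
sqrt(J - 31832) = sqrt(121 - 31832) = sqrt(-31711) = I*sqrt(31711)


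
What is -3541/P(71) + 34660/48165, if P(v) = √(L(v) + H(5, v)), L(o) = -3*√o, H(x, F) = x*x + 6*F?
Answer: 6932/9633 - 3541/√(451 - 3*√71) ≈ -170.90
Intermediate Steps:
H(x, F) = x² + 6*F
P(v) = √(25 - 3*√v + 6*v) (P(v) = √(-3*√v + (5² + 6*v)) = √(-3*√v + (25 + 6*v)) = √(25 - 3*√v + 6*v))
-3541/P(71) + 34660/48165 = -3541/√(25 - 3*√71 + 6*71) + 34660/48165 = -3541/√(25 - 3*√71 + 426) + 34660*(1/48165) = -3541/√(451 - 3*√71) + 6932/9633 = 6932/9633 - 3541/√(451 - 3*√71)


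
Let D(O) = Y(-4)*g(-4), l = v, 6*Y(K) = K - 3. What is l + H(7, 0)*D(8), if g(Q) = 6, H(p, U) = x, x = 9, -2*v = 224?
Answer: -175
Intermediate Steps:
Y(K) = -½ + K/6 (Y(K) = (K - 3)/6 = (-3 + K)/6 = -½ + K/6)
v = -112 (v = -½*224 = -112)
l = -112
H(p, U) = 9
D(O) = -7 (D(O) = (-½ + (⅙)*(-4))*6 = (-½ - ⅔)*6 = -7/6*6 = -7)
l + H(7, 0)*D(8) = -112 + 9*(-7) = -112 - 63 = -175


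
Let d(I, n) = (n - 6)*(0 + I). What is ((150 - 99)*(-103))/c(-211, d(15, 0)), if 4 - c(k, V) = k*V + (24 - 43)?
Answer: 5253/18967 ≈ 0.27695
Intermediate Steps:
d(I, n) = I*(-6 + n) (d(I, n) = (-6 + n)*I = I*(-6 + n))
c(k, V) = 23 - V*k (c(k, V) = 4 - (k*V + (24 - 43)) = 4 - (V*k - 19) = 4 - (-19 + V*k) = 4 + (19 - V*k) = 23 - V*k)
((150 - 99)*(-103))/c(-211, d(15, 0)) = ((150 - 99)*(-103))/(23 - 1*15*(-6 + 0)*(-211)) = (51*(-103))/(23 - 1*15*(-6)*(-211)) = -5253/(23 - 1*(-90)*(-211)) = -5253/(23 - 18990) = -5253/(-18967) = -5253*(-1/18967) = 5253/18967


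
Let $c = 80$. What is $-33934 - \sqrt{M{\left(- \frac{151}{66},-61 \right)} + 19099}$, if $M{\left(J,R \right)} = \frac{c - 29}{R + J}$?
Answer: $-33934 - \frac{\sqrt{333212476789}}{4177} \approx -34072.0$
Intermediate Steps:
$M{\left(J,R \right)} = \frac{51}{J + R}$ ($M{\left(J,R \right)} = \frac{80 - 29}{R + J} = \frac{51}{J + R}$)
$-33934 - \sqrt{M{\left(- \frac{151}{66},-61 \right)} + 19099} = -33934 - \sqrt{\frac{51}{- \frac{151}{66} - 61} + 19099} = -33934 - \sqrt{\frac{51}{- \frac{4177}{66}} + 19099} = -33934 - \sqrt{51 \left(- \frac{66}{4177}\right) + 19099} = -33934 - \sqrt{- \frac{3366}{4177} + 19099} = -33934 - \sqrt{\frac{79773157}{4177}} = -33934 - \frac{\sqrt{333212476789}}{4177}$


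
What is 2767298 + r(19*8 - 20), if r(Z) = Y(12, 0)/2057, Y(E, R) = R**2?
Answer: 2767298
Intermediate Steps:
r(Z) = 0 (r(Z) = 0**2/2057 = 0*(1/2057) = 0)
2767298 + r(19*8 - 20) = 2767298 + 0 = 2767298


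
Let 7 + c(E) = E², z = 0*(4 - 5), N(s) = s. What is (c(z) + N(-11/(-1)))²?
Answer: 16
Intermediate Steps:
z = 0 (z = 0*(-1) = 0)
c(E) = -7 + E²
(c(z) + N(-11/(-1)))² = ((-7 + 0²) - 11/(-1))² = ((-7 + 0) - 11*(-1))² = (-7 + 11)² = 4² = 16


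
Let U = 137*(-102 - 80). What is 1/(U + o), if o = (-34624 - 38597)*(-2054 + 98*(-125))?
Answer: 1/1047328250 ≈ 9.5481e-10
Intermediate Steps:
U = -24934 (U = 137*(-182) = -24934)
o = 1047353184 (o = -73221*(-2054 - 12250) = -73221*(-14304) = 1047353184)
1/(U + o) = 1/(-24934 + 1047353184) = 1/1047328250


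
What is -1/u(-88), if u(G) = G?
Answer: 1/88 ≈ 0.011364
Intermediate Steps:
-1/u(-88) = -1/(-88) = -1*(-1/88) = 1/88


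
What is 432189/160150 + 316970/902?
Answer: 25576289989/72227650 ≈ 354.11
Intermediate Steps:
432189/160150 + 316970/902 = 432189*(1/160150) + 316970*(1/902) = 432189/160150 + 158485/451 = 25576289989/72227650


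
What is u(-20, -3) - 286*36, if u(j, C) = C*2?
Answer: -10302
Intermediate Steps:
u(j, C) = 2*C
u(-20, -3) - 286*36 = 2*(-3) - 286*36 = -6 - 10296 = -10302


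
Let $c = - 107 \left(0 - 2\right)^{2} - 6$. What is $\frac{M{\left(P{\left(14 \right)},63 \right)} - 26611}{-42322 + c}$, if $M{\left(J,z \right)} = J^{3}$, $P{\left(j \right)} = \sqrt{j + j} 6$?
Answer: $\frac{26611}{42756} - \frac{144 \sqrt{7}}{509} \approx -0.12611$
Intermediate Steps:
$c = -434$ ($c = - 107 \left(-2\right)^{2} - 6 = \left(-107\right) 4 - 6 = -428 - 6 = -434$)
$P{\left(j \right)} = 6 \sqrt{2} \sqrt{j}$ ($P{\left(j \right)} = \sqrt{2 j} 6 = \sqrt{2} \sqrt{j} 6 = 6 \sqrt{2} \sqrt{j}$)
$\frac{M{\left(P{\left(14 \right)},63 \right)} - 26611}{-42322 + c} = \frac{\left(6 \sqrt{2} \sqrt{14}\right)^{3} - 26611}{-42322 - 434} = \frac{\left(12 \sqrt{7}\right)^{3} - 26611}{-42756} = \left(12096 \sqrt{7} - 26611\right) \left(- \frac{1}{42756}\right) = \left(-26611 + 12096 \sqrt{7}\right) \left(- \frac{1}{42756}\right) = \frac{26611}{42756} - \frac{144 \sqrt{7}}{509}$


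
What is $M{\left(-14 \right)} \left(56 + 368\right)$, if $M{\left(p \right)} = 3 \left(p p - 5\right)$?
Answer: $242952$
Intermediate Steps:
$M{\left(p \right)} = -15 + 3 p^{2}$ ($M{\left(p \right)} = 3 \left(p^{2} - 5\right) = 3 \left(-5 + p^{2}\right) = -15 + 3 p^{2}$)
$M{\left(-14 \right)} \left(56 + 368\right) = \left(-15 + 3 \left(-14\right)^{2}\right) \left(56 + 368\right) = \left(-15 + 3 \cdot 196\right) 424 = \left(-15 + 588\right) 424 = 573 \cdot 424 = 242952$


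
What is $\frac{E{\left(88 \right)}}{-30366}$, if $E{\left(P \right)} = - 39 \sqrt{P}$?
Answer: $\frac{13 \sqrt{22}}{5061} \approx 0.012048$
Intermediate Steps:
$\frac{E{\left(88 \right)}}{-30366} = \frac{\left(-39\right) \sqrt{88}}{-30366} = - 39 \cdot 2 \sqrt{22} \left(- \frac{1}{30366}\right) = - 78 \sqrt{22} \left(- \frac{1}{30366}\right) = \frac{13 \sqrt{22}}{5061}$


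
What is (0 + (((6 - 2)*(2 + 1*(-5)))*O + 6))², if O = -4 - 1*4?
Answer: 10404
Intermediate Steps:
O = -8 (O = -4 - 4 = -8)
(0 + (((6 - 2)*(2 + 1*(-5)))*O + 6))² = (0 + (((6 - 2)*(2 + 1*(-5)))*(-8) + 6))² = (0 + ((4*(2 - 5))*(-8) + 6))² = (0 + ((4*(-3))*(-8) + 6))² = (0 + (-12*(-8) + 6))² = (0 + (96 + 6))² = (0 + 102)² = 102² = 10404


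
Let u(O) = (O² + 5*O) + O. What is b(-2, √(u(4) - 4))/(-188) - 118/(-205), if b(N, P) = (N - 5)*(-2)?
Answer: 9657/19270 ≈ 0.50114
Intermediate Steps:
u(O) = O² + 6*O
b(N, P) = 10 - 2*N (b(N, P) = (-5 + N)*(-2) = 10 - 2*N)
b(-2, √(u(4) - 4))/(-188) - 118/(-205) = (10 - 2*(-2))/(-188) - 118/(-205) = (10 + 4)*(-1/188) - 118*(-1/205) = 14*(-1/188) + 118/205 = -7/94 + 118/205 = 9657/19270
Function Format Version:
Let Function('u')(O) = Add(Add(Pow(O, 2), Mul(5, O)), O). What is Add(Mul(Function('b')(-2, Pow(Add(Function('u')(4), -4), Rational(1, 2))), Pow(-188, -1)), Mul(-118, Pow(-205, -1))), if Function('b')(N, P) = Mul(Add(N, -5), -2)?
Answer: Rational(9657, 19270) ≈ 0.50114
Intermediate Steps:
Function('u')(O) = Add(Pow(O, 2), Mul(6, O))
Function('b')(N, P) = Add(10, Mul(-2, N)) (Function('b')(N, P) = Mul(Add(-5, N), -2) = Add(10, Mul(-2, N)))
Add(Mul(Function('b')(-2, Pow(Add(Function('u')(4), -4), Rational(1, 2))), Pow(-188, -1)), Mul(-118, Pow(-205, -1))) = Add(Mul(Add(10, Mul(-2, -2)), Pow(-188, -1)), Mul(-118, Pow(-205, -1))) = Add(Mul(Add(10, 4), Rational(-1, 188)), Mul(-118, Rational(-1, 205))) = Add(Mul(14, Rational(-1, 188)), Rational(118, 205)) = Add(Rational(-7, 94), Rational(118, 205)) = Rational(9657, 19270)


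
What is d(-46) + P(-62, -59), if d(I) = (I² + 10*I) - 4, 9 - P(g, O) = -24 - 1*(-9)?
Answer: 1676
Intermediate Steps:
P(g, O) = 24 (P(g, O) = 9 - (-24 - 1*(-9)) = 9 - (-24 + 9) = 9 - 1*(-15) = 9 + 15 = 24)
d(I) = -4 + I² + 10*I
d(-46) + P(-62, -59) = (-4 + (-46)² + 10*(-46)) + 24 = (-4 + 2116 - 460) + 24 = 1652 + 24 = 1676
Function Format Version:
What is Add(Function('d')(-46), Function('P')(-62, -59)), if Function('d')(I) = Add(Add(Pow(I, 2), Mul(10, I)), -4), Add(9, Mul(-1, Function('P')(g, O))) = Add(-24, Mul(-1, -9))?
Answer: 1676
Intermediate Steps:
Function('P')(g, O) = 24 (Function('P')(g, O) = Add(9, Mul(-1, Add(-24, Mul(-1, -9)))) = Add(9, Mul(-1, Add(-24, 9))) = Add(9, Mul(-1, -15)) = Add(9, 15) = 24)
Function('d')(I) = Add(-4, Pow(I, 2), Mul(10, I))
Add(Function('d')(-46), Function('P')(-62, -59)) = Add(Add(-4, Pow(-46, 2), Mul(10, -46)), 24) = Add(Add(-4, 2116, -460), 24) = Add(1652, 24) = 1676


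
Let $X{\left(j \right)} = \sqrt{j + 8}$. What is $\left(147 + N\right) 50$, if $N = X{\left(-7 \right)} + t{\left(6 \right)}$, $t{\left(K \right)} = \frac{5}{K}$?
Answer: $\frac{22325}{3} \approx 7441.7$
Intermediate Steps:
$X{\left(j \right)} = \sqrt{8 + j}$
$N = \frac{11}{6}$ ($N = \sqrt{8 - 7} + \frac{5}{6} = \sqrt{1} + 5 \cdot \frac{1}{6} = 1 + \frac{5}{6} = \frac{11}{6} \approx 1.8333$)
$\left(147 + N\right) 50 = \left(147 + \frac{11}{6}\right) 50 = \frac{893}{6} \cdot 50 = \frac{22325}{3}$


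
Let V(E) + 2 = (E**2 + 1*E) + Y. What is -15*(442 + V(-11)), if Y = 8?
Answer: -8370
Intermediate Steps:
V(E) = 6 + E + E**2 (V(E) = -2 + ((E**2 + 1*E) + 8) = -2 + ((E**2 + E) + 8) = -2 + ((E + E**2) + 8) = -2 + (8 + E + E**2) = 6 + E + E**2)
-15*(442 + V(-11)) = -15*(442 + (6 - 11 + (-11)**2)) = -15*(442 + (6 - 11 + 121)) = -15*(442 + 116) = -15*558 = -8370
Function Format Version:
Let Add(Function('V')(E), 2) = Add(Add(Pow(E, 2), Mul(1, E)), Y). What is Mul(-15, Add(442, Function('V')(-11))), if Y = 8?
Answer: -8370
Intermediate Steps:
Function('V')(E) = Add(6, E, Pow(E, 2)) (Function('V')(E) = Add(-2, Add(Add(Pow(E, 2), Mul(1, E)), 8)) = Add(-2, Add(Add(Pow(E, 2), E), 8)) = Add(-2, Add(Add(E, Pow(E, 2)), 8)) = Add(-2, Add(8, E, Pow(E, 2))) = Add(6, E, Pow(E, 2)))
Mul(-15, Add(442, Function('V')(-11))) = Mul(-15, Add(442, Add(6, -11, Pow(-11, 2)))) = Mul(-15, Add(442, Add(6, -11, 121))) = Mul(-15, Add(442, 116)) = Mul(-15, 558) = -8370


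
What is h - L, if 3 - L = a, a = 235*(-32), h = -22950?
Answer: -30473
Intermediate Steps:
a = -7520
L = 7523 (L = 3 - 1*(-7520) = 3 + 7520 = 7523)
h - L = -22950 - 1*7523 = -22950 - 7523 = -30473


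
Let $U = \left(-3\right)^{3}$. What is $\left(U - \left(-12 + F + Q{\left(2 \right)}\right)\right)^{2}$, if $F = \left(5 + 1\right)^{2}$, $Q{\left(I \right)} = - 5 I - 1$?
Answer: $1600$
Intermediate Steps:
$Q{\left(I \right)} = -1 - 5 I$
$F = 36$ ($F = 6^{2} = 36$)
$U = -27$
$\left(U - \left(-12 + F + Q{\left(2 \right)}\right)\right)^{2} = \left(-27 + \left(7 - \left(\left(-5 + 36\right) - 11\right)\right)\right)^{2} = \left(-27 + \left(7 - \left(31 - 11\right)\right)\right)^{2} = \left(-27 + \left(7 - 20\right)\right)^{2} = \left(-27 - 13\right)^{2} = \left(-40\right)^{2} = 1600$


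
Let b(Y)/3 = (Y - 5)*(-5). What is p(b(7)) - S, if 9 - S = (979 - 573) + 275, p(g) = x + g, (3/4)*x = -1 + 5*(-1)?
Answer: 634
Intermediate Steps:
b(Y) = 75 - 15*Y (b(Y) = 3*((Y - 5)*(-5)) = 3*((-5 + Y)*(-5)) = 3*(25 - 5*Y) = 75 - 15*Y)
x = -8 (x = 4*(-1 + 5*(-1))/3 = 4*(-1 - 5)/3 = (4/3)*(-6) = -8)
p(g) = -8 + g
S = -672 (S = 9 - ((979 - 573) + 275) = 9 - (406 + 275) = 9 - 1*681 = 9 - 681 = -672)
p(b(7)) - S = (-8 + (75 - 15*7)) - 1*(-672) = (-8 + (75 - 105)) + 672 = (-8 - 30) + 672 = -38 + 672 = 634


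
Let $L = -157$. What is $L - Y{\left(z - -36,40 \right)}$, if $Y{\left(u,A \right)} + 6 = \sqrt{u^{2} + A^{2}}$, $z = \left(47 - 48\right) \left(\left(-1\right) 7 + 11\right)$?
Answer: $-151 - 8 \sqrt{41} \approx -202.23$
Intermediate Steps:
$z = -4$ ($z = - (-7 + 11) = \left(-1\right) 4 = -4$)
$Y{\left(u,A \right)} = -6 + \sqrt{A^{2} + u^{2}}$ ($Y{\left(u,A \right)} = -6 + \sqrt{u^{2} + A^{2}} = -6 + \sqrt{A^{2} + u^{2}}$)
$L - Y{\left(z - -36,40 \right)} = -157 - \left(-6 + \sqrt{40^{2} + \left(-4 - -36\right)^{2}}\right) = -157 - \left(-6 + \sqrt{1600 + \left(-4 + 36\right)^{2}}\right) = -157 - \left(-6 + \sqrt{1600 + 32^{2}}\right) = -157 - \left(-6 + \sqrt{1600 + 1024}\right) = -157 - \left(-6 + \sqrt{2624}\right) = -157 - \left(-6 + 8 \sqrt{41}\right) = -157 + \left(6 - 8 \sqrt{41}\right) = -151 - 8 \sqrt{41}$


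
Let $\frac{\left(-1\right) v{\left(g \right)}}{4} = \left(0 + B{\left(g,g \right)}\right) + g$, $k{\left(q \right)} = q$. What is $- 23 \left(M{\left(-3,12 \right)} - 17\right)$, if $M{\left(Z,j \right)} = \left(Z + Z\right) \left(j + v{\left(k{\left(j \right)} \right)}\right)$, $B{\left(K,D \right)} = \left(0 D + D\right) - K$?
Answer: $-4577$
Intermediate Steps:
$B{\left(K,D \right)} = D - K$ ($B{\left(K,D \right)} = \left(0 + D\right) - K = D - K$)
$v{\left(g \right)} = - 4 g$ ($v{\left(g \right)} = - 4 \left(\left(0 + \left(g - g\right)\right) + g\right) = - 4 \left(\left(0 + 0\right) + g\right) = - 4 \left(0 + g\right) = - 4 g$)
$M{\left(Z,j \right)} = - 6 Z j$ ($M{\left(Z,j \right)} = \left(Z + Z\right) \left(j - 4 j\right) = 2 Z \left(- 3 j\right) = - 6 Z j$)
$- 23 \left(M{\left(-3,12 \right)} - 17\right) = - 23 \left(\left(-6\right) \left(-3\right) 12 - 17\right) = - 23 \left(216 - 17\right) = \left(-23\right) 199 = -4577$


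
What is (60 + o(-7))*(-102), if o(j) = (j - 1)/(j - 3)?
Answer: -31008/5 ≈ -6201.6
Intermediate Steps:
o(j) = (-1 + j)/(-3 + j)
(60 + o(-7))*(-102) = (60 + (-1 - 7)/(-3 - 7))*(-102) = (60 - 8/(-10))*(-102) = (60 - 1/10*(-8))*(-102) = (60 + 4/5)*(-102) = (304/5)*(-102) = -31008/5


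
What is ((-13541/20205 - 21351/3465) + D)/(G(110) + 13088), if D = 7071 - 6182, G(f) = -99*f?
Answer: 124769419/310874130 ≈ 0.40135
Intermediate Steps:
D = 889
((-13541/20205 - 21351/3465) + D)/(G(110) + 13088) = ((-13541/20205 - 21351/3465) + 889)/(-99*110 + 13088) = ((-13541*1/20205 - 21351*1/3465) + 889)/(-10890 + 13088) = ((-13541/20205 - 647/105) + 889)/2198 = (-966296/141435 + 889)*(1/2198) = (124769419/141435)*(1/2198) = 124769419/310874130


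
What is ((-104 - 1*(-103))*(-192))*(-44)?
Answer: -8448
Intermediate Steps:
((-104 - 1*(-103))*(-192))*(-44) = ((-104 + 103)*(-192))*(-44) = -1*(-192)*(-44) = 192*(-44) = -8448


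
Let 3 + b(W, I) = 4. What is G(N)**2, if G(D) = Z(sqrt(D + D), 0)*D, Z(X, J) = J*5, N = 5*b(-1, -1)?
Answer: 0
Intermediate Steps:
b(W, I) = 1 (b(W, I) = -3 + 4 = 1)
N = 5 (N = 5*1 = 5)
Z(X, J) = 5*J
G(D) = 0 (G(D) = (5*0)*D = 0*D = 0)
G(N)**2 = 0**2 = 0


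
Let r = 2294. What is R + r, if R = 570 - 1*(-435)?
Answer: 3299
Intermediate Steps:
R = 1005 (R = 570 + 435 = 1005)
R + r = 1005 + 2294 = 3299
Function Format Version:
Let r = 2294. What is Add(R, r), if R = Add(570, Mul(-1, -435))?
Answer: 3299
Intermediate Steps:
R = 1005 (R = Add(570, 435) = 1005)
Add(R, r) = Add(1005, 2294) = 3299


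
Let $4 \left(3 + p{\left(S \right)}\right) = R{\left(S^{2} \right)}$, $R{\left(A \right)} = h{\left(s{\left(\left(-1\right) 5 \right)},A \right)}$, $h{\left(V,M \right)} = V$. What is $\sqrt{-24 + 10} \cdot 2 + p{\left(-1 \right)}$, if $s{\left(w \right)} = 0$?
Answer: $-3 + 2 i \sqrt{14} \approx -3.0 + 7.4833 i$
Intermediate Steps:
$R{\left(A \right)} = 0$
$p{\left(S \right)} = -3$ ($p{\left(S \right)} = -3 + \frac{1}{4} \cdot 0 = -3 + 0 = -3$)
$\sqrt{-24 + 10} \cdot 2 + p{\left(-1 \right)} = \sqrt{-24 + 10} \cdot 2 - 3 = \sqrt{-14} \cdot 2 - 3 = i \sqrt{14} \cdot 2 - 3 = 2 i \sqrt{14} - 3 = -3 + 2 i \sqrt{14}$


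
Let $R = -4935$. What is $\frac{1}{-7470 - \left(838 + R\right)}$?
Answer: $- \frac{1}{3373} \approx -0.00029647$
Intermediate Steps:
$\frac{1}{-7470 - \left(838 + R\right)} = \frac{1}{-7470 - -4097} = \frac{1}{-7470 + \left(-838 + 4935\right)} = \frac{1}{-7470 + 4097} = \frac{1}{-3373} = - \frac{1}{3373}$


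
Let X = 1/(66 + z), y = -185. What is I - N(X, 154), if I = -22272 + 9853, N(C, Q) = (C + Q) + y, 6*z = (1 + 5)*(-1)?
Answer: -805221/65 ≈ -12388.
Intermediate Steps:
z = -1 (z = ((1 + 5)*(-1))/6 = (6*(-1))/6 = (1/6)*(-6) = -1)
X = 1/65 (X = 1/(66 - 1) = 1/65 ≈ 0.015385)
N(C, Q) = -185 + C + Q (N(C, Q) = (C + Q) - 185 = -185 + C + Q)
I = -12419
I - N(X, 154) = -12419 - (-185 + 1/65 + 154) = -12419 - 1*(-2014/65) = -12419 + 2014/65 = -805221/65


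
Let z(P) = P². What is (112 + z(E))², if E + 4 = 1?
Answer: 14641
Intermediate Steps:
E = -3 (E = -4 + 1 = -3)
(112 + z(E))² = (112 + (-3)²)² = (112 + 9)² = 121² = 14641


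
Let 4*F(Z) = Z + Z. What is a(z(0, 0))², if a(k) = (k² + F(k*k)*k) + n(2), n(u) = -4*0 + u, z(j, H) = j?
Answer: 4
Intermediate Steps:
F(Z) = Z/2 (F(Z) = (Z + Z)/4 = (2*Z)/4 = Z/2)
n(u) = u (n(u) = 0 + u = u)
a(k) = 2 + k² + k³/2 (a(k) = (k² + ((k*k)/2)*k) + 2 = (k² + (k²/2)*k) + 2 = (k² + k³/2) + 2 = 2 + k² + k³/2)
a(z(0, 0))² = (2 + 0² + (½)*0³)² = (2 + 0 + (½)*0)² = (2 + 0 + 0)² = 2² = 4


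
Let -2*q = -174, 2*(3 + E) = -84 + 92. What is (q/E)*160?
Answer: 13920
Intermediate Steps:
E = 1 (E = -3 + (-84 + 92)/2 = -3 + (½)*8 = -3 + 4 = 1)
q = 87 (q = -½*(-174) = 87)
(q/E)*160 = (87/1)*160 = (87*1)*160 = 87*160 = 13920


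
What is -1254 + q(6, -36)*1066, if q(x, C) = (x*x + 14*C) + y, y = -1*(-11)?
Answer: -488416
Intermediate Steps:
y = 11
q(x, C) = 11 + x² + 14*C (q(x, C) = (x*x + 14*C) + 11 = (x² + 14*C) + 11 = 11 + x² + 14*C)
-1254 + q(6, -36)*1066 = -1254 + (11 + 6² + 14*(-36))*1066 = -1254 + (11 + 36 - 504)*1066 = -1254 - 457*1066 = -1254 - 487162 = -488416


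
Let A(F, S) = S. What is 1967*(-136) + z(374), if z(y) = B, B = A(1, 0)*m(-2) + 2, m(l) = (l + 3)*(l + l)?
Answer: -267510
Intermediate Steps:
m(l) = 2*l*(3 + l) (m(l) = (3 + l)*(2*l) = 2*l*(3 + l))
B = 2 (B = 0*(2*(-2)*(3 - 2)) + 2 = 0*(2*(-2)*1) + 2 = 0*(-4) + 2 = 0 + 2 = 2)
z(y) = 2
1967*(-136) + z(374) = 1967*(-136) + 2 = -267512 + 2 = -267510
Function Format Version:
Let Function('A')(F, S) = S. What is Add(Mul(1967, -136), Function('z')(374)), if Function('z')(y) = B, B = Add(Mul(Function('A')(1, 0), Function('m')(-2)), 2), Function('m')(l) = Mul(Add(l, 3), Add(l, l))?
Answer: -267510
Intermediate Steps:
Function('m')(l) = Mul(2, l, Add(3, l)) (Function('m')(l) = Mul(Add(3, l), Mul(2, l)) = Mul(2, l, Add(3, l)))
B = 2 (B = Add(Mul(0, Mul(2, -2, Add(3, -2))), 2) = Add(Mul(0, Mul(2, -2, 1)), 2) = Add(Mul(0, -4), 2) = Add(0, 2) = 2)
Function('z')(y) = 2
Add(Mul(1967, -136), Function('z')(374)) = Add(Mul(1967, -136), 2) = Add(-267512, 2) = -267510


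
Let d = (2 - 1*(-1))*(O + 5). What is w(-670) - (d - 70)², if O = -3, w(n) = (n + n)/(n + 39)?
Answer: -2583236/631 ≈ -4093.9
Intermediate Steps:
w(n) = 2*n/(39 + n) (w(n) = (2*n)/(39 + n) = 2*n/(39 + n))
d = 6 (d = (2 - 1*(-1))*(-3 + 5) = (2 + 1)*2 = 3*2 = 6)
w(-670) - (d - 70)² = 2*(-670)/(39 - 670) - (6 - 70)² = 2*(-670)/(-631) - 1*(-64)² = 2*(-670)*(-1/631) - 1*4096 = 1340/631 - 4096 = -2583236/631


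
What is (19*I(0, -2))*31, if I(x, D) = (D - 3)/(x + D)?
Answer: 2945/2 ≈ 1472.5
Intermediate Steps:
I(x, D) = (-3 + D)/(D + x)
(19*I(0, -2))*31 = (19*((-3 - 2)/(-2 + 0)))*31 = (19*(-5/(-2)))*31 = (19*(-1/2*(-5)))*31 = (19*(5/2))*31 = (95/2)*31 = 2945/2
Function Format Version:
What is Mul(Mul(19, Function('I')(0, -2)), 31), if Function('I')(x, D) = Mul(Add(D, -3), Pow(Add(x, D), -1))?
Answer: Rational(2945, 2) ≈ 1472.5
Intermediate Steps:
Function('I')(x, D) = Mul(Pow(Add(D, x), -1), Add(-3, D)) (Function('I')(x, D) = Mul(Add(-3, D), Pow(Add(D, x), -1)) = Mul(Pow(Add(D, x), -1), Add(-3, D)))
Mul(Mul(19, Function('I')(0, -2)), 31) = Mul(Mul(19, Mul(Pow(Add(-2, 0), -1), Add(-3, -2))), 31) = Mul(Mul(19, Mul(Pow(-2, -1), -5)), 31) = Mul(Mul(19, Mul(Rational(-1, 2), -5)), 31) = Mul(Mul(19, Rational(5, 2)), 31) = Mul(Rational(95, 2), 31) = Rational(2945, 2)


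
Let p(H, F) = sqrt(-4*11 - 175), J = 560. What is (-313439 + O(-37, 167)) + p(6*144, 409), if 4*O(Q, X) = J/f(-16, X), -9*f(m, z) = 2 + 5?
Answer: -313619 + I*sqrt(219) ≈ -3.1362e+5 + 14.799*I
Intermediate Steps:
f(m, z) = -7/9 (f(m, z) = -(2 + 5)/9 = -1/9*7 = -7/9)
O(Q, X) = -180 (O(Q, X) = (560/(-7/9))/4 = (560*(-9/7))/4 = (1/4)*(-720) = -180)
p(H, F) = I*sqrt(219) (p(H, F) = sqrt(-44 - 175) = sqrt(-219) = I*sqrt(219))
(-313439 + O(-37, 167)) + p(6*144, 409) = (-313439 - 180) + I*sqrt(219) = -313619 + I*sqrt(219)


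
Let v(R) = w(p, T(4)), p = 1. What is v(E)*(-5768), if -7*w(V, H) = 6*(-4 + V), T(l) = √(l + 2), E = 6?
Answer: -14832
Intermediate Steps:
T(l) = √(2 + l)
w(V, H) = 24/7 - 6*V/7 (w(V, H) = -6*(-4 + V)/7 = -(-24 + 6*V)/7 = 24/7 - 6*V/7)
v(R) = 18/7 (v(R) = 24/7 - 6/7*1 = 24/7 - 6/7 = 18/7)
v(E)*(-5768) = (18/7)*(-5768) = -14832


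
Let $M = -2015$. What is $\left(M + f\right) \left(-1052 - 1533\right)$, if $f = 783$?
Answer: $3184720$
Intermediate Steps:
$\left(M + f\right) \left(-1052 - 1533\right) = \left(-2015 + 783\right) \left(-1052 - 1533\right) = \left(-1232\right) \left(-2585\right) = 3184720$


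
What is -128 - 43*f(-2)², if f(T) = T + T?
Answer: -816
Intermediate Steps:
f(T) = 2*T
-128 - 43*f(-2)² = -128 - 43*(2*(-2))² = -128 - 43*(-4)² = -128 - 43*16 = -128 - 688 = -816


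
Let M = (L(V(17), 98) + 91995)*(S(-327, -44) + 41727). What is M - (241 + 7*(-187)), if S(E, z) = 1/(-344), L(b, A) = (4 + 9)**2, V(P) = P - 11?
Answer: 330732610415/86 ≈ 3.8457e+9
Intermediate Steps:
V(P) = -11 + P
L(b, A) = 169 (L(b, A) = 13**2 = 169)
S(E, z) = -1/344
M = 330732518567/86 (M = (169 + 91995)*(-1/344 + 41727) = 92164*(14354087/344) = 330732518567/86 ≈ 3.8457e+9)
M - (241 + 7*(-187)) = 330732518567/86 - (241 + 7*(-187)) = 330732518567/86 - (241 - 1309) = 330732518567/86 - 1*(-1068) = 330732518567/86 + 1068 = 330732610415/86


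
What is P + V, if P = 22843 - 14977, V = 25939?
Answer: 33805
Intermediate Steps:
P = 7866
P + V = 7866 + 25939 = 33805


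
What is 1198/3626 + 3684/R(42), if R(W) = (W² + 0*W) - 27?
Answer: 2573185/1049727 ≈ 2.4513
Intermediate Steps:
R(W) = -27 + W² (R(W) = (W² + 0) - 27 = W² - 27 = -27 + W²)
1198/3626 + 3684/R(42) = 1198/3626 + 3684/(-27 + 42²) = 1198*(1/3626) + 3684/(-27 + 1764) = 599/1813 + 3684/1737 = 599/1813 + 3684*(1/1737) = 599/1813 + 1228/579 = 2573185/1049727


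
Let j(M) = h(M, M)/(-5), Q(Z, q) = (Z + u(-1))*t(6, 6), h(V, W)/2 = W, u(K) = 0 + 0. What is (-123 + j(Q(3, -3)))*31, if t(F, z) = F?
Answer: -20181/5 ≈ -4036.2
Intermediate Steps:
u(K) = 0
h(V, W) = 2*W
Q(Z, q) = 6*Z (Q(Z, q) = (Z + 0)*6 = Z*6 = 6*Z)
j(M) = -2*M/5 (j(M) = (2*M)/(-5) = (2*M)*(-⅕) = -2*M/5)
(-123 + j(Q(3, -3)))*31 = (-123 - 12*3/5)*31 = (-123 - ⅖*18)*31 = (-123 - 36/5)*31 = -651/5*31 = -20181/5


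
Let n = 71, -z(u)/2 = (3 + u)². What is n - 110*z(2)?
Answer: 5571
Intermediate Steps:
z(u) = -2*(3 + u)²
n - 110*z(2) = 71 - (-220)*(3 + 2)² = 71 - (-220)*5² = 71 - (-220)*25 = 71 - 110*(-50) = 71 + 5500 = 5571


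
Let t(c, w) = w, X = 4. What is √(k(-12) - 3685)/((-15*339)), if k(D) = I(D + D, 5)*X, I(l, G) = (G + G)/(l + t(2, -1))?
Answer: -I*√92165/25425 ≈ -0.01194*I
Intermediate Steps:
I(l, G) = 2*G/(-1 + l) (I(l, G) = (G + G)/(l - 1) = (2*G)/(-1 + l) = 2*G/(-1 + l))
k(D) = 40/(-1 + 2*D) (k(D) = (2*5/(-1 + (D + D)))*4 = (2*5/(-1 + 2*D))*4 = (10/(-1 + 2*D))*4 = 40/(-1 + 2*D))
√(k(-12) - 3685)/((-15*339)) = √(40/(-1 + 2*(-12)) - 3685)/((-15*339)) = √(40/(-1 - 24) - 3685)/(-5085) = √(40/(-25) - 3685)*(-1/5085) = √(40*(-1/25) - 3685)*(-1/5085) = √(-8/5 - 3685)*(-1/5085) = √(-18433/5)*(-1/5085) = (I*√92165/5)*(-1/5085) = -I*√92165/25425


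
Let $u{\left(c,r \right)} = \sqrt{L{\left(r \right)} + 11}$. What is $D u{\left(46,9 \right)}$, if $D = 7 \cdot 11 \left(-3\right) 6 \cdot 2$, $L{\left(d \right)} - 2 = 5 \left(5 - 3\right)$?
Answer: $- 2772 \sqrt{23} \approx -13294.0$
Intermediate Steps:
$L{\left(d \right)} = 12$ ($L{\left(d \right)} = 2 + 5 \left(5 - 3\right) = 2 + 5 \cdot 2 = 2 + 10 = 12$)
$u{\left(c,r \right)} = \sqrt{23}$ ($u{\left(c,r \right)} = \sqrt{12 + 11} = \sqrt{23}$)
$D = -2772$ ($D = 77 \left(\left(-18\right) 2\right) = 77 \left(-36\right) = -2772$)
$D u{\left(46,9 \right)} = - 2772 \sqrt{23}$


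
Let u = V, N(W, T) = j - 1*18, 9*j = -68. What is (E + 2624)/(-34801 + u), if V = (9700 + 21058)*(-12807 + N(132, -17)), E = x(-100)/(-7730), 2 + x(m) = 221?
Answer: -182549709/27461960560190 ≈ -6.6474e-6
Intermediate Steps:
j = -68/9 (j = (1/9)*(-68) = -68/9 ≈ -7.5556)
x(m) = 219 (x(m) = -2 + 221 = 219)
N(W, T) = -230/9 (N(W, T) = -68/9 - 1*18 = -68/9 - 18 = -230/9)
E = -219/7730 (E = 219/(-7730) = 219*(-1/7730) = -219/7730 ≈ -0.028331)
V = -3552333694/9 (V = (9700 + 21058)*(-12807 - 230/9) = 30758*(-115493/9) = -3552333694/9 ≈ -3.9470e+8)
u = -3552333694/9 ≈ -3.9470e+8
(E + 2624)/(-34801 + u) = (-219/7730 + 2624)/(-34801 - 3552333694/9) = 20283301/(7730*(-3552646903/9)) = (20283301/7730)*(-9/3552646903) = -182549709/27461960560190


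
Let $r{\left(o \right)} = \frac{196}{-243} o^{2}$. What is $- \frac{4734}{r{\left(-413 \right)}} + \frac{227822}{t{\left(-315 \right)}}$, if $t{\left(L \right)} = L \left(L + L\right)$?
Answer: $\frac{40024112243}{33849418050} \approx 1.1824$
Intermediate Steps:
$t{\left(L \right)} = 2 L^{2}$ ($t{\left(L \right)} = L 2 L = 2 L^{2}$)
$r{\left(o \right)} = - \frac{196 o^{2}}{243}$ ($r{\left(o \right)} = 196 \left(- \frac{1}{243}\right) o^{2} = - \frac{196 o^{2}}{243}$)
$- \frac{4734}{r{\left(-413 \right)}} + \frac{227822}{t{\left(-315 \right)}} = - \frac{4734}{\left(- \frac{196}{243}\right) \left(-413\right)^{2}} + \frac{227822}{2 \left(-315\right)^{2}} = - \frac{4734}{\left(- \frac{196}{243}\right) 170569} + \frac{227822}{2 \cdot 99225} = - \frac{4734}{- \frac{33431524}{243}} + \frac{227822}{198450} = \left(-4734\right) \left(- \frac{243}{33431524}\right) + 227822 \cdot \frac{1}{198450} = \frac{575181}{16715762} + \frac{16273}{14175} = \frac{40024112243}{33849418050}$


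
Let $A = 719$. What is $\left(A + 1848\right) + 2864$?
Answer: $5431$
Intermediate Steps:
$\left(A + 1848\right) + 2864 = \left(719 + 1848\right) + 2864 = 2567 + 2864 = 5431$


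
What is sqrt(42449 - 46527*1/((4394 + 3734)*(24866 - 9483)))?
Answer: sqrt(10369001944075205609)/15629128 ≈ 206.03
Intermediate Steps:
sqrt(42449 - 46527*1/((4394 + 3734)*(24866 - 9483))) = sqrt(42449 - 46527/(8128*15383)) = sqrt(42449 - 46527/125033024) = sqrt(5307526789249/125033024) = sqrt(10369001944075205609)/15629128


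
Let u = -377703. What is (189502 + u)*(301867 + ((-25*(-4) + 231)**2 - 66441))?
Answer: -64926898387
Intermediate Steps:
(189502 + u)*(301867 + ((-25*(-4) + 231)**2 - 66441)) = (189502 - 377703)*(301867 + ((-25*(-4) + 231)**2 - 66441)) = -188201*(301867 + ((100 + 231)**2 - 66441)) = -188201*(301867 + (331**2 - 66441)) = -188201*(301867 + (109561 - 66441)) = -188201*(301867 + 43120) = -188201*344987 = -64926898387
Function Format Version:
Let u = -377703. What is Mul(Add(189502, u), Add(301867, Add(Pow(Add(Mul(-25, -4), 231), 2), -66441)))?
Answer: -64926898387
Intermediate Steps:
Mul(Add(189502, u), Add(301867, Add(Pow(Add(Mul(-25, -4), 231), 2), -66441))) = Mul(Add(189502, -377703), Add(301867, Add(Pow(Add(Mul(-25, -4), 231), 2), -66441))) = Mul(-188201, Add(301867, Add(Pow(Add(100, 231), 2), -66441))) = Mul(-188201, Add(301867, Add(Pow(331, 2), -66441))) = Mul(-188201, Add(301867, Add(109561, -66441))) = Mul(-188201, Add(301867, 43120)) = Mul(-188201, 344987) = -64926898387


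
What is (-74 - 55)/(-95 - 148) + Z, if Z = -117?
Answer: -9434/81 ≈ -116.47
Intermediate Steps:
(-74 - 55)/(-95 - 148) + Z = (-74 - 55)/(-95 - 148) - 117 = -129/(-243) - 117 = -129*(-1/243) - 117 = 43/81 - 117 = -9434/81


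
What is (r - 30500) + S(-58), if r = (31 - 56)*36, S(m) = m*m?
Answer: -28036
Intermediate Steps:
S(m) = m²
r = -900 (r = -25*36 = -900)
(r - 30500) + S(-58) = (-900 - 30500) + (-58)² = -31400 + 3364 = -28036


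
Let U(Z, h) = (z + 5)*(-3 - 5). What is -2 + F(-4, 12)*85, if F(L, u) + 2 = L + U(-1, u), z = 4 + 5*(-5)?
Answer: 10368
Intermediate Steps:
z = -21 (z = 4 - 25 = -21)
U(Z, h) = 128 (U(Z, h) = (-21 + 5)*(-3 - 5) = -16*(-8) = 128)
F(L, u) = 126 + L (F(L, u) = -2 + (L + 128) = -2 + (128 + L) = 126 + L)
-2 + F(-4, 12)*85 = -2 + (126 - 4)*85 = -2 + 122*85 = -2 + 10370 = 10368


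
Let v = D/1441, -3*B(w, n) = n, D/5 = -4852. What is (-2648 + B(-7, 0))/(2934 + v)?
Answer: -1907884/2101817 ≈ -0.90773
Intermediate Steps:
D = -24260 (D = 5*(-4852) = -24260)
B(w, n) = -n/3
v = -24260/1441 ≈ -16.836
(-2648 + B(-7, 0))/(2934 + v) = (-2648 - ⅓*0)/(2934 - 24260/1441) = (-2648 + 0)/(4203634/1441) = -2648*1441/4203634 = -1907884/2101817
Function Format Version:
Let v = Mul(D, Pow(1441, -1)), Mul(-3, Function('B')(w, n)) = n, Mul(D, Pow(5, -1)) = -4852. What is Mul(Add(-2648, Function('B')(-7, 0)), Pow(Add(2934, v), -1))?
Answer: Rational(-1907884, 2101817) ≈ -0.90773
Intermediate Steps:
D = -24260 (D = Mul(5, -4852) = -24260)
Function('B')(w, n) = Mul(Rational(-1, 3), n)
v = Rational(-24260, 1441) (v = Mul(-24260, Pow(1441, -1)) = Mul(-24260, Rational(1, 1441)) = Rational(-24260, 1441) ≈ -16.836)
Mul(Add(-2648, Function('B')(-7, 0)), Pow(Add(2934, v), -1)) = Mul(Add(-2648, Mul(Rational(-1, 3), 0)), Pow(Add(2934, Rational(-24260, 1441)), -1)) = Mul(Add(-2648, 0), Pow(Rational(4203634, 1441), -1)) = Mul(-2648, Rational(1441, 4203634)) = Rational(-1907884, 2101817)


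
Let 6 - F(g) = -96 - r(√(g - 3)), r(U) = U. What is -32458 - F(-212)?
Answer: -32560 - I*√215 ≈ -32560.0 - 14.663*I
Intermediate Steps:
F(g) = 102 + √(-3 + g) (F(g) = 6 - (-96 - √(g - 3)) = 6 - (-96 - √(-3 + g)) = 6 + (96 + √(-3 + g)) = 102 + √(-3 + g))
-32458 - F(-212) = -32458 - (102 + √(-3 - 212)) = -32458 - (102 + √(-215)) = -32458 - (102 + I*√215) = -32458 + (-102 - I*√215) = -32560 - I*√215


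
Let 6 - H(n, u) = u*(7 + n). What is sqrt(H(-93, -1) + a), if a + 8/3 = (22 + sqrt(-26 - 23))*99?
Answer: sqrt(18858 + 6237*I)/3 ≈ 46.38 + 7.4708*I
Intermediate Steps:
H(n, u) = 6 - u*(7 + n)
a = 6526/3 + 693*I (a = -8/3 + (22 + sqrt(-26 - 23))*99 = -8/3 + (22 + sqrt(-49))*99 = -8/3 + (22 + 7*I)*99 = -8/3 + (2178 + 693*I) = 6526/3 + 693*I ≈ 2175.3 + 693.0*I)
sqrt(H(-93, -1) + a) = sqrt((6 - 7*(-1) - 1*(-93)*(-1)) + (6526/3 + 693*I)) = sqrt((6 + 7 - 93) + (6526/3 + 693*I)) = sqrt(-80 + (6526/3 + 693*I)) = sqrt(6286/3 + 693*I)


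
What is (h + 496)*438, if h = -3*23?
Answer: 187026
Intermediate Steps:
h = -69
(h + 496)*438 = (-69 + 496)*438 = 427*438 = 187026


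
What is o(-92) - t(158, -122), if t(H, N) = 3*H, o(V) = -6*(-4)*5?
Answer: -354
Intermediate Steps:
o(V) = 120 (o(V) = 24*5 = 120)
o(-92) - t(158, -122) = 120 - 3*158 = 120 - 1*474 = 120 - 474 = -354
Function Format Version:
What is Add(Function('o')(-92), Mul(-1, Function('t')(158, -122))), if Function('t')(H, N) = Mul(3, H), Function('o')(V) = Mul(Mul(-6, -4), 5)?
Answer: -354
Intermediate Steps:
Function('o')(V) = 120 (Function('o')(V) = Mul(24, 5) = 120)
Add(Function('o')(-92), Mul(-1, Function('t')(158, -122))) = Add(120, Mul(-1, Mul(3, 158))) = Add(120, Mul(-1, 474)) = Add(120, -474) = -354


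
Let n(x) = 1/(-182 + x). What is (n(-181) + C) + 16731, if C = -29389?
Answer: -4594855/363 ≈ -12658.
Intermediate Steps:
(n(-181) + C) + 16731 = (1/(-182 - 181) - 29389) + 16731 = (1/(-363) - 29389) + 16731 = (-1/363 - 29389) + 16731 = -10668208/363 + 16731 = -4594855/363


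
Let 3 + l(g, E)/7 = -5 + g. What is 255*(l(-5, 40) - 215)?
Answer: -78030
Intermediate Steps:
l(g, E) = -56 + 7*g (l(g, E) = -21 + 7*(-5 + g) = -21 + (-35 + 7*g) = -56 + 7*g)
255*(l(-5, 40) - 215) = 255*((-56 + 7*(-5)) - 215) = 255*((-56 - 35) - 215) = 255*(-91 - 215) = 255*(-306) = -78030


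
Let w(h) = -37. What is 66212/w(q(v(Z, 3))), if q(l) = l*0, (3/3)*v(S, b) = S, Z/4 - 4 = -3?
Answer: -66212/37 ≈ -1789.5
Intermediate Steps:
Z = 4 (Z = 16 + 4*(-3) = 16 - 12 = 4)
v(S, b) = S
q(l) = 0
66212/w(q(v(Z, 3))) = 66212/(-37) = 66212*(-1/37) = -66212/37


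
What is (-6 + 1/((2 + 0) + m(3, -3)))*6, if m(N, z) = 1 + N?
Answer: -35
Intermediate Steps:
(-6 + 1/((2 + 0) + m(3, -3)))*6 = (-6 + 1/((2 + 0) + (1 + 3)))*6 = (-6 + 1/(2 + 4))*6 = (-6 + 1/6)*6 = (-6 + ⅙)*6 = -35/6*6 = -35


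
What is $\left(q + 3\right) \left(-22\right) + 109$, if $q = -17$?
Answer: $417$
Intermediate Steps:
$\left(q + 3\right) \left(-22\right) + 109 = \left(-17 + 3\right) \left(-22\right) + 109 = \left(-14\right) \left(-22\right) + 109 = 308 + 109 = 417$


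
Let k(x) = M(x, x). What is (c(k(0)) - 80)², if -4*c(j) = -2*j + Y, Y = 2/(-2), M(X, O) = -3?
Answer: 105625/16 ≈ 6601.6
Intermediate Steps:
Y = -1 (Y = 2*(-½) = -1)
k(x) = -3
c(j) = ¼ + j/2 (c(j) = -(-2*j - 1)/4 = -(-1 - 2*j)/4 = ¼ + j/2)
(c(k(0)) - 80)² = ((¼ + (½)*(-3)) - 80)² = ((¼ - 3/2) - 80)² = (-5/4 - 80)² = (-325/4)² = 105625/16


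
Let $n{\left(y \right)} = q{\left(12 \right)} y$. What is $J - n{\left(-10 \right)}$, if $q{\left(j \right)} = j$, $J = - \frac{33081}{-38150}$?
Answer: $\frac{4611081}{38150} \approx 120.87$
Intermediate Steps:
$J = \frac{33081}{38150}$ ($J = \left(-33081\right) \left(- \frac{1}{38150}\right) = \frac{33081}{38150} \approx 0.86713$)
$n{\left(y \right)} = 12 y$
$J - n{\left(-10 \right)} = \frac{33081}{38150} - 12 \left(-10\right) = \frac{33081}{38150} - -120 = \frac{33081}{38150} + 120 = \frac{4611081}{38150}$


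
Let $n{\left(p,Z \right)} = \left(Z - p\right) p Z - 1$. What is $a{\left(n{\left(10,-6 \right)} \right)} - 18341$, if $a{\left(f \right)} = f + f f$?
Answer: $902299$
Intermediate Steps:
$n{\left(p,Z \right)} = -1 + Z p \left(Z - p\right)$ ($n{\left(p,Z \right)} = p \left(Z - p\right) Z - 1 = Z p \left(Z - p\right) - 1 = -1 + Z p \left(Z - p\right)$)
$a{\left(f \right)} = f + f^{2}$
$a{\left(n{\left(10,-6 \right)} \right)} - 18341 = \left(-1 + 10 \left(-6\right)^{2} - - 6 \cdot 10^{2}\right) \left(1 - \left(1 - 600 - 360\right)\right) - 18341 = \left(-1 + 10 \cdot 36 - \left(-6\right) 100\right) \left(1 - \left(-359 - 600\right)\right) - 18341 = \left(-1 + 360 + 600\right) \left(1 + \left(-1 + 360 + 600\right)\right) - 18341 = 959 \left(1 + 959\right) - 18341 = 959 \cdot 960 - 18341 = 920640 - 18341 = 902299$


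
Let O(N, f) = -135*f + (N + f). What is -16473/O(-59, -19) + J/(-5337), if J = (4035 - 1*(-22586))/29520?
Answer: -865119454649/130607490960 ≈ -6.6238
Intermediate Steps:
O(N, f) = N - 134*f
J = 26621/29520 (J = (4035 + 22586)*(1/29520) = 26621*(1/29520) = 26621/29520 ≈ 0.90180)
-16473/O(-59, -19) + J/(-5337) = -16473/(-59 - 134*(-19)) + (26621/29520)/(-5337) = -16473/(-59 + 2546) + (26621/29520)*(-1/5337) = -16473/2487 - 26621/157548240 = -16473*1/2487 - 26621/157548240 = -5491/829 - 26621/157548240 = -865119454649/130607490960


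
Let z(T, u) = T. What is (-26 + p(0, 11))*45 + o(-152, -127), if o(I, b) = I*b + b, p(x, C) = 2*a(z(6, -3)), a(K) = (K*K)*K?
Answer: 37447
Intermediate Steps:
a(K) = K**3 (a(K) = K**2*K = K**3)
p(x, C) = 432 (p(x, C) = 2*6**3 = 2*216 = 432)
o(I, b) = b + I*b
(-26 + p(0, 11))*45 + o(-152, -127) = (-26 + 432)*45 - 127*(1 - 152) = 406*45 - 127*(-151) = 18270 + 19177 = 37447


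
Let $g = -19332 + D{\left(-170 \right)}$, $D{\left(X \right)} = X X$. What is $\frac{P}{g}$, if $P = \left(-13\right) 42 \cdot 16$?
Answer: $- \frac{21}{23} \approx -0.91304$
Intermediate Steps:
$D{\left(X \right)} = X^{2}$
$g = 9568$ ($g = -19332 + \left(-170\right)^{2} = -19332 + 28900 = 9568$)
$P = -8736$ ($P = \left(-546\right) 16 = -8736$)
$\frac{P}{g} = - \frac{8736}{9568} = \left(-8736\right) \frac{1}{9568} = - \frac{21}{23}$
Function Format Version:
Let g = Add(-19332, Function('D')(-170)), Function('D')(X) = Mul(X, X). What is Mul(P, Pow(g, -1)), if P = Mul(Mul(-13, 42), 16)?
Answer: Rational(-21, 23) ≈ -0.91304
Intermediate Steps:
Function('D')(X) = Pow(X, 2)
g = 9568 (g = Add(-19332, Pow(-170, 2)) = Add(-19332, 28900) = 9568)
P = -8736 (P = Mul(-546, 16) = -8736)
Mul(P, Pow(g, -1)) = Mul(-8736, Pow(9568, -1)) = Mul(-8736, Rational(1, 9568)) = Rational(-21, 23)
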